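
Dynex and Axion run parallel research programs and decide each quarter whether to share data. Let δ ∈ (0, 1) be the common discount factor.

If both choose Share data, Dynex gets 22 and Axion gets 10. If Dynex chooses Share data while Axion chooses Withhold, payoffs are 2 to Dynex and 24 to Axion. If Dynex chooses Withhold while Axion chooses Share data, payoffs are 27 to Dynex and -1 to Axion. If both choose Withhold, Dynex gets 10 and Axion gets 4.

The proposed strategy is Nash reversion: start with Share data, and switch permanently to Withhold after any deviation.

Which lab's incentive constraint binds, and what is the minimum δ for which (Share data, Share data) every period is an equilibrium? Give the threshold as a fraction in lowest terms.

Axion; δ ≥ 7/10

Dynex's threshold: (27−22)/(27−10) = 5/17.
Axion's threshold: (24−10)/(24−4) = 7/10.
5/17 < 7/10, so Axion binds and δ* = 7/10.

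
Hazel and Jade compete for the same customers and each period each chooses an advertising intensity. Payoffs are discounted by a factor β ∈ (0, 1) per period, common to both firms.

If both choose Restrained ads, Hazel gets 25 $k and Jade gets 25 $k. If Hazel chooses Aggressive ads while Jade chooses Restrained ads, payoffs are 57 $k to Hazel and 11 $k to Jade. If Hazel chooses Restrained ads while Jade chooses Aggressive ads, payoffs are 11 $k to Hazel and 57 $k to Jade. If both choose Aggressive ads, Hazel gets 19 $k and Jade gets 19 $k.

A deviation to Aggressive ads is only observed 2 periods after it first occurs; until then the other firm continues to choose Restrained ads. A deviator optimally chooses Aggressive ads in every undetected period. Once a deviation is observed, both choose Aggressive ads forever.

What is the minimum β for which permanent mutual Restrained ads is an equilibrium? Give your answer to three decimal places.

The best deviation is to choose Aggressive ads for all 2 undetected periods, earning 57 each, then 19 forever once detected.
Deviation value: 57(1−β^2)/(1−β) + 19β^2/(1−β); cooperation value: 25/(1−β).
IC: 25 ≥ 57(1−β^2) + 19β^2 = 57 − 38β^2.
So β^2 ≥ 32/38 = 16/19, giving β ≥ (16/19)^(1/2) ≈ 0.918.

0.918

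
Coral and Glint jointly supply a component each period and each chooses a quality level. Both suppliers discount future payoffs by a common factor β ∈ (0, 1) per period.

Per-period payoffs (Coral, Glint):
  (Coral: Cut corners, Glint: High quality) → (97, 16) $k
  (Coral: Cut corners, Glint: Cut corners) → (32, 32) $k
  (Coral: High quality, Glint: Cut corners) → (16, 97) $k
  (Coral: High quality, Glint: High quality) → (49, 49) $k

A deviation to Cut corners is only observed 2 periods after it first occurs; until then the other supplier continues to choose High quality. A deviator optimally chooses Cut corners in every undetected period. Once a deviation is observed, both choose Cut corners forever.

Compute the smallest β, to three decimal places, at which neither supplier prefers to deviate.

The best deviation is to choose Cut corners for all 2 undetected periods, earning 97 each, then 32 forever once detected.
Deviation value: 97(1−β^2)/(1−β) + 32β^2/(1−β); cooperation value: 49/(1−β).
IC: 49 ≥ 97(1−β^2) + 32β^2 = 97 − 65β^2.
So β^2 ≥ 48/65, giving β ≥ (48/65)^(1/2) ≈ 0.859.

0.859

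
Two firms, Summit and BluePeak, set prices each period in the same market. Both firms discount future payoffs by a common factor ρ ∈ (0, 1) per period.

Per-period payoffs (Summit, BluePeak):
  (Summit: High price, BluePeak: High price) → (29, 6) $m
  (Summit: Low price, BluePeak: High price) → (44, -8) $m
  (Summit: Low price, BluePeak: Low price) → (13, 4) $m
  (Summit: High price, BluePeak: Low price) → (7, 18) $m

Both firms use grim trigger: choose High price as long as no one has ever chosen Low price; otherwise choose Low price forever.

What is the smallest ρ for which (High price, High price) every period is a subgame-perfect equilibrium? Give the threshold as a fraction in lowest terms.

Summit: cooperation gives 29 each period; deviation gives 44 once then 13 forever.
  29/(1−ρ) ≥ 44 + 13ρ/(1−ρ) ⇒ ρ ≥ 15/31.
BluePeak: cooperation gives 6 each period; deviation gives 18 once then 4 forever.
  ρ ≥ 12/14 = 6/7.
Both must hold, so the binding constraint is BluePeak's: ρ ≥ 6/7.

6/7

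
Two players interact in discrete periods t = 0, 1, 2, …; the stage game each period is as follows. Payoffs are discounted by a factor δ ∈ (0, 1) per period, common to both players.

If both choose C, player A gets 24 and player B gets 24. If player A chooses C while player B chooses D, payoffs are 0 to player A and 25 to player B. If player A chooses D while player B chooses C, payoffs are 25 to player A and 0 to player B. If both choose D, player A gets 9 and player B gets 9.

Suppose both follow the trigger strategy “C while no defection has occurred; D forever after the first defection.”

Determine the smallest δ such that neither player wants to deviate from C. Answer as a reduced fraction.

Cooperation forever yields 24 each period: 24/(1−δ).
Deviating yields 25 once, then 9 forever: 25 + 9δ/(1−δ).
No profitable deviation requires 24/(1−δ) ≥ 25 + 9δ/(1−δ).
Multiplying by (1−δ): 24 ≥ 25(1−δ) + 9δ = 25 − 16δ.
So 16δ ≥ 1, i.e. δ ≥ 1/16.

1/16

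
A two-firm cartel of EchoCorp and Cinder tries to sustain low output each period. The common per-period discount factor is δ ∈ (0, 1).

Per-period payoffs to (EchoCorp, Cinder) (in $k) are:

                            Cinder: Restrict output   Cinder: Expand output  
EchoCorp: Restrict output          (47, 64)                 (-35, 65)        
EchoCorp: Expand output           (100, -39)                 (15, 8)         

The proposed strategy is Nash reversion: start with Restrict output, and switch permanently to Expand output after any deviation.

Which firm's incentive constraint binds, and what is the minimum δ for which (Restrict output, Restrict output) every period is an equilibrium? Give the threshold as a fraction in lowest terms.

EchoCorp: cooperation gives 47 each period; deviation gives 100 once then 15 forever.
  47/(1−δ) ≥ 100 + 15δ/(1−δ) ⇒ δ ≥ 53/85.
Cinder: cooperation gives 64 each period; deviation gives 65 once then 8 forever.
  δ ≥ 1/57.
Both must hold, so the binding constraint is EchoCorp's: δ ≥ 53/85.

EchoCorp; δ ≥ 53/85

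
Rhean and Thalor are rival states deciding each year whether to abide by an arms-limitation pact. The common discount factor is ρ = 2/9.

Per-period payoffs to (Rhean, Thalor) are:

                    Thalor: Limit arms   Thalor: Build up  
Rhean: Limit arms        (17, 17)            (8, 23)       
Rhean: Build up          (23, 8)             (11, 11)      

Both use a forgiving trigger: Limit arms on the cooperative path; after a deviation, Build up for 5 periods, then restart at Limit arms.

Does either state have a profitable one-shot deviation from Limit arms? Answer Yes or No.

Yes

Comparing payoff streams over the 6 periods until play realigns: cooperate → 17(1+ρ+…+ρ^5); deviate → 23 + 11(ρ+…+ρ^5).
Cooperation is sustained iff (17−11)(ρ+…+ρ^5) ≥ 23−17.
ρ+…+ρ^5 = 2/9·(1−(2/9)^5)/(1−2/9) = 0.2856, and (23−17)/(17−11) = 1.0000.
0.2856 < 1.0000, so cooperation is not sustainable.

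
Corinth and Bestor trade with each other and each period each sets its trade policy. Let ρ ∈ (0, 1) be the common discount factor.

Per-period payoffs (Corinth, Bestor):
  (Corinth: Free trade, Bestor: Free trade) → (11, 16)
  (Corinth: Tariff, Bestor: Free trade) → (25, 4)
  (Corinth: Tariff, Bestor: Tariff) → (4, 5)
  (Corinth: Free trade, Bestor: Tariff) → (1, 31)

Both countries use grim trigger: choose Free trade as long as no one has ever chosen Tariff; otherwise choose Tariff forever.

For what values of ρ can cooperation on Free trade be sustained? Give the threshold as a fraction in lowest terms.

Corinth: cooperation gives 11 each period; deviation gives 25 once then 4 forever.
  11/(1−ρ) ≥ 25 + 4ρ/(1−ρ) ⇒ ρ ≥ 14/21 = 2/3.
Bestor: cooperation gives 16 each period; deviation gives 31 once then 5 forever.
  ρ ≥ 15/26.
Both must hold, so the binding constraint is Corinth's: ρ ≥ 2/3.

2/3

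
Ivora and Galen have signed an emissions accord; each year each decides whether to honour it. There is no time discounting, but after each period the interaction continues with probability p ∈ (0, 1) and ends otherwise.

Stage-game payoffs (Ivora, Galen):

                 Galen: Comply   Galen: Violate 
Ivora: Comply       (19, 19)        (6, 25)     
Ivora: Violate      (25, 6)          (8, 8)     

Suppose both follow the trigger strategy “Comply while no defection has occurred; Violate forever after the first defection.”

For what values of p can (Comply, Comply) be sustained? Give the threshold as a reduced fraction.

6/17

With no time discounting, the continuation probability p plays the role of the discount factor.
Grim-trigger IC: 19/(1−p) ≥ 25 + 8p/(1−p) ⇒ p ≥ (25−19)/(25−8) = 6/17.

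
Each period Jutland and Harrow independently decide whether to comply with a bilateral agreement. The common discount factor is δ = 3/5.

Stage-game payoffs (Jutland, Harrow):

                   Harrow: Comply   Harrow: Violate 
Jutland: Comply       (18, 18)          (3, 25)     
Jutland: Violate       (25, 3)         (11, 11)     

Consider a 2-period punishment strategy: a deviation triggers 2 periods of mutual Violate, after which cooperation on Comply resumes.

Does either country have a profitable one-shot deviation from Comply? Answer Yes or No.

A one-shot deviation gives 25 now, then 11 for 2 periods, then back to 18.
Gain from deviating: (25−18) today; loss: (18−11) in each of the next 2 periods.
No-deviation condition: (18−11)(δ+…+δ^2) ≥ 25−18, i.e. δ+…+δ^2 ≥ 1.
At δ = 3/5: δ+…+δ^2 = 0.9600 < 1.0000.
So cooperation is not sustainable.

Yes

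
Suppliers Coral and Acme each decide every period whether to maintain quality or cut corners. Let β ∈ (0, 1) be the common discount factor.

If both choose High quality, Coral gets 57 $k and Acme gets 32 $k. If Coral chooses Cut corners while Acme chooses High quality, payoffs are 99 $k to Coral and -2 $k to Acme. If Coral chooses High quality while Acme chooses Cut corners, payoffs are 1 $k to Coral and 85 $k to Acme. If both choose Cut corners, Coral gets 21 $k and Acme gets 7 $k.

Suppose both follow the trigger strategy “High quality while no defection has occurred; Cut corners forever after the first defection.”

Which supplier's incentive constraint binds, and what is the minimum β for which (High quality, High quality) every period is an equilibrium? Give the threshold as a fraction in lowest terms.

Acme; β ≥ 53/78

For Coral: deviation gain 99−57 = 42, per-period punishment loss 57−21 = 36. IC gives β ≥ 42/78 = 7/13.
For Acme: gain 53, loss 25 per period, so β ≥ 53/78.
The tighter constraint is Acme's, so cooperation needs β ≥ 53/78.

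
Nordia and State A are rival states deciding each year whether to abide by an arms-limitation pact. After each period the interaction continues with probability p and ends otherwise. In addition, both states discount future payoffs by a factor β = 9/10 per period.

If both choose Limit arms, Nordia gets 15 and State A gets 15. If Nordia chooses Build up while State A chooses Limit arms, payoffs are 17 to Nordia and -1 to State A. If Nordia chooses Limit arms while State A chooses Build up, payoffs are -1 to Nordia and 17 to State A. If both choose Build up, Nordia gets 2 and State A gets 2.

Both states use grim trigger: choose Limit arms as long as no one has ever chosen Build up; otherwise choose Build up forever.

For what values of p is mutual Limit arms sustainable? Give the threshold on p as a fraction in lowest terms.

4/27

With continuation probability p and discount β, the effective per-period discount factor is βp.
Grim-trigger IC: βp ≥ (17−15)/(17−2) = 2/15.
So p ≥ (2/15)/(9/10) = 4/27.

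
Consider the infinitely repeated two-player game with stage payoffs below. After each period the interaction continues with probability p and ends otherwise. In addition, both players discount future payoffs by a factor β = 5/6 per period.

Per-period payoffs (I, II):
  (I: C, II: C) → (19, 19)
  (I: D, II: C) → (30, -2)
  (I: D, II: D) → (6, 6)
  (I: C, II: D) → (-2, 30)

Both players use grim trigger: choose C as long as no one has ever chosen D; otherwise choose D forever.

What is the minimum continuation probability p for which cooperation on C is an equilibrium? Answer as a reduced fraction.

11/20

Expected continuation weight on next period's payoff is β·p = 5/6·p, which plays the role of the discount factor.
Cooperation requires 5/6·p ≥ (30−19)/(30−6) = 11/24, hence p ≥ 11/20.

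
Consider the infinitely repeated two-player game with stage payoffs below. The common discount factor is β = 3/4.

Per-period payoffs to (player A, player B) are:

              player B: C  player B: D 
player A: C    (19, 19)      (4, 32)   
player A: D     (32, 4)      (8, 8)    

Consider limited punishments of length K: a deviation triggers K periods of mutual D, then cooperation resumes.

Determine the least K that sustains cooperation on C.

2

Need Σ_{k=1}^{K} β^k ≥ (32−19)/(19−8) = 1.1818 at β = 3/4.
At K = 1 the sum is 0.7500 < 1.1818; at K = 2 it is 1.3125 ≥ 1.1818.
So the minimum punishment length is K = 2.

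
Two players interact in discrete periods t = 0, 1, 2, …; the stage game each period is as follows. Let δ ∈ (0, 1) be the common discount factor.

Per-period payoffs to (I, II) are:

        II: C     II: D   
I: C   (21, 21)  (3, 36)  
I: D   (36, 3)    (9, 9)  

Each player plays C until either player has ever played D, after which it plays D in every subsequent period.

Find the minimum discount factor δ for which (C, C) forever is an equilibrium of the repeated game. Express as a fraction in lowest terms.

5/9

Under grim trigger the critical discount factor is (T−C)/(T−P) with T = 36, C = 21, P = 9.
δ* = (36−21)/(36−9) = 15/27 = 5/9.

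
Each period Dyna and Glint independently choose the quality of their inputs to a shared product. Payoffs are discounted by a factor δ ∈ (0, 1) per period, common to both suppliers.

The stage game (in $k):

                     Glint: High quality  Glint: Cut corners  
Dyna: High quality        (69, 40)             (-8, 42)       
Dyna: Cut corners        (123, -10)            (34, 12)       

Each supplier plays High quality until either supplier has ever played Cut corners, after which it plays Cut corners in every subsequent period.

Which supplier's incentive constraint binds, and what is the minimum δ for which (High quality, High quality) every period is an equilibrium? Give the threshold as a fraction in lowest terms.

Dyna; δ ≥ 54/89

Dyna's threshold: (123−69)/(123−34) = 54/89.
Glint's threshold: (42−40)/(42−12) = 1/15.
54/89 > 1/15, so Dyna binds and δ* = 54/89.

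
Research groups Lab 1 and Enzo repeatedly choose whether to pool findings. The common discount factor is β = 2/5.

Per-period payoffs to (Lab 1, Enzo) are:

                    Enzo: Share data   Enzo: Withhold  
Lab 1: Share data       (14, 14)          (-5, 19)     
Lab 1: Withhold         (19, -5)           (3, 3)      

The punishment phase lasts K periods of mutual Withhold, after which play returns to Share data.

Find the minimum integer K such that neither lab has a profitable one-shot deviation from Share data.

Need Σ_{k=1}^{K} β^k ≥ (19−14)/(14−3) = 0.4545 at β = 2/5.
At K = 1 the sum is 0.4000 < 0.4545; at K = 2 it is 0.5600 ≥ 0.4545.
So the minimum punishment length is K = 2.

2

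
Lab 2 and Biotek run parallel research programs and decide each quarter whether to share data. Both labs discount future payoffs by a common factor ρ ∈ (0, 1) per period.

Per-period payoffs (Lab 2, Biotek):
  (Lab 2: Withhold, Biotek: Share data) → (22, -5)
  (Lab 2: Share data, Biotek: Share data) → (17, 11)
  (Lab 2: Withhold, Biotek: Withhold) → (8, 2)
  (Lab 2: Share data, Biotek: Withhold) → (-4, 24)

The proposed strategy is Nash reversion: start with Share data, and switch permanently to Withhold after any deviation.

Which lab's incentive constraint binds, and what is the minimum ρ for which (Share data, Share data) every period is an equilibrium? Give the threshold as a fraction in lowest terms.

Lab 2's threshold: (22−17)/(22−8) = 5/14.
Biotek's threshold: (24−11)/(24−2) = 13/22.
5/14 < 13/22, so Biotek binds and ρ* = 13/22.

Biotek; ρ ≥ 13/22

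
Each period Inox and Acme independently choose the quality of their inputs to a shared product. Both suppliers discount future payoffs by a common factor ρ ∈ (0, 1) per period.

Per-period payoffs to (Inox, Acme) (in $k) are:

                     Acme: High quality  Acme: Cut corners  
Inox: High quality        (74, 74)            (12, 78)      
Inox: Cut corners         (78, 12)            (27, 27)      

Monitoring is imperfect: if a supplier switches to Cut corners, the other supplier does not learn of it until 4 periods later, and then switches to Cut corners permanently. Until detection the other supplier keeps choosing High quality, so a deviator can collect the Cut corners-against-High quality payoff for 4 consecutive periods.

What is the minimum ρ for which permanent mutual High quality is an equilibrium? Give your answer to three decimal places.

0.529

The best deviation is to choose Cut corners for all 4 undetected periods, earning 78 each, then 27 forever once detected.
Deviation value: 78(1−ρ^4)/(1−ρ) + 27ρ^4/(1−ρ); cooperation value: 74/(1−ρ).
IC: 74 ≥ 78(1−ρ^4) + 27ρ^4 = 78 − 51ρ^4.
So ρ^4 ≥ 4/51, giving ρ ≥ (4/51)^(1/4) ≈ 0.529.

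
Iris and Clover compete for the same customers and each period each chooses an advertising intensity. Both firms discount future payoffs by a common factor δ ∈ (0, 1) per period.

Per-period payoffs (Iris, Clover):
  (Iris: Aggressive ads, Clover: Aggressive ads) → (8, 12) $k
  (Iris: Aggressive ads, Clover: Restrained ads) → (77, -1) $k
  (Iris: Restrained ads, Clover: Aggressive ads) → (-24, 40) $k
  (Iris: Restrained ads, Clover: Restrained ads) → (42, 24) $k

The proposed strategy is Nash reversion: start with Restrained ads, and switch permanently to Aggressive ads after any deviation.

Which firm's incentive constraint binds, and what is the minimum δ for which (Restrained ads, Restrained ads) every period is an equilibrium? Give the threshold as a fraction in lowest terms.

Iris: cooperation gives 42 each period; deviation gives 77 once then 8 forever.
  42/(1−δ) ≥ 77 + 8δ/(1−δ) ⇒ δ ≥ 35/69.
Clover: cooperation gives 24 each period; deviation gives 40 once then 12 forever.
  δ ≥ 16/28 = 4/7.
Both must hold, so the binding constraint is Clover's: δ ≥ 4/7.

Clover; δ ≥ 4/7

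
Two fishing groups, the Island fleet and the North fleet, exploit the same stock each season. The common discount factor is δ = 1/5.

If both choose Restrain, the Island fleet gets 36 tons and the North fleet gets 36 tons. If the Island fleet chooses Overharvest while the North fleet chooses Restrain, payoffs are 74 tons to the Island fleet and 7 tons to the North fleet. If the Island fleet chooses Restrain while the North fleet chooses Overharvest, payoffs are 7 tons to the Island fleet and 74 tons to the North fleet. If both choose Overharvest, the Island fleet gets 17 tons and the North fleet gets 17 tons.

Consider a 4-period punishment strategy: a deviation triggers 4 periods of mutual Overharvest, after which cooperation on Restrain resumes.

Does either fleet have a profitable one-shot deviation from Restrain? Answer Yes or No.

IC: δ+…+δ^4 ≥ (74−36)/(36−17) = 2.
At δ = 1/5: partial sum = 0.2496 < 2.0000. Cooperation not sustainable.

Yes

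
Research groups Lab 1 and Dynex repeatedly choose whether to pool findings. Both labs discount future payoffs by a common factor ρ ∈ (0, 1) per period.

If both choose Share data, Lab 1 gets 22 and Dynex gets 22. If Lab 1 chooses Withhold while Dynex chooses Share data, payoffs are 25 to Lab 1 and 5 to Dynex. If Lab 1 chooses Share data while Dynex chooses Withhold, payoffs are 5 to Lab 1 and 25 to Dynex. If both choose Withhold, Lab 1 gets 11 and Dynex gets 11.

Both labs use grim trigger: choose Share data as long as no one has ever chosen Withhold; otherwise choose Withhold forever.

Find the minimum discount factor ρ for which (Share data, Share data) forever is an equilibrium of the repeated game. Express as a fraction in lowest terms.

3/14

One-period gain from deviating is 25 − 22 = 3. The loss is 22 − 11 = 11 in every subsequent period, with present value 11·ρ/(1−ρ).
Deviation is unprofitable when 11·ρ/(1−ρ) ≥ 3, i.e. ρ/(1−ρ) ≥ 3/11.
Equivalently ρ ≥ 3/(3+11) = 3/14.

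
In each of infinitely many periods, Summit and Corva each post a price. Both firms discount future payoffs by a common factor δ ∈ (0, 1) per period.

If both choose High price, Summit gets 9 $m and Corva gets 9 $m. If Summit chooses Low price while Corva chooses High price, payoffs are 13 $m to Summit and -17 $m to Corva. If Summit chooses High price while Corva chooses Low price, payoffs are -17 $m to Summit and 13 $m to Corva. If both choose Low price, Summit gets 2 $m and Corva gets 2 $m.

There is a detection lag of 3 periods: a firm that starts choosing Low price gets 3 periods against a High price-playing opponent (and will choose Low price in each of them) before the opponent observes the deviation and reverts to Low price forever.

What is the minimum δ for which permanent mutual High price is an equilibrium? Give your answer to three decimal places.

0.714

The best deviation is to choose Low price for all 3 undetected periods, earning 13 each, then 2 forever once detected.
Deviation value: 13(1−δ^3)/(1−δ) + 2δ^3/(1−δ); cooperation value: 9/(1−δ).
IC: 9 ≥ 13(1−δ^3) + 2δ^3 = 13 − 11δ^3.
So δ^3 ≥ 4/11, giving δ ≥ (4/11)^(1/3) ≈ 0.714.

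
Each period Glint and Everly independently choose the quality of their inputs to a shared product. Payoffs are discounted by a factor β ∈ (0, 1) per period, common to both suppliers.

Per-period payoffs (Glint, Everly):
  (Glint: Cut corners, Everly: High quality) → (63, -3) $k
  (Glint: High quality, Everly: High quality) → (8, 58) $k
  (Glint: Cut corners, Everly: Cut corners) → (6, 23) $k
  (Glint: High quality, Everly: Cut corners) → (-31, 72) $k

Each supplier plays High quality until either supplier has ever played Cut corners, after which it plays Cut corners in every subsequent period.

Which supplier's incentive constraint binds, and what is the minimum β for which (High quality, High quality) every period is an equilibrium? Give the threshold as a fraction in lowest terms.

Glint; β ≥ 55/57

Glint: cooperation gives 8 each period; deviation gives 63 once then 6 forever.
  8/(1−β) ≥ 63 + 6β/(1−β) ⇒ β ≥ 55/57.
Everly: cooperation gives 58 each period; deviation gives 72 once then 23 forever.
  β ≥ 14/49 = 2/7.
Both must hold, so the binding constraint is Glint's: β ≥ 55/57.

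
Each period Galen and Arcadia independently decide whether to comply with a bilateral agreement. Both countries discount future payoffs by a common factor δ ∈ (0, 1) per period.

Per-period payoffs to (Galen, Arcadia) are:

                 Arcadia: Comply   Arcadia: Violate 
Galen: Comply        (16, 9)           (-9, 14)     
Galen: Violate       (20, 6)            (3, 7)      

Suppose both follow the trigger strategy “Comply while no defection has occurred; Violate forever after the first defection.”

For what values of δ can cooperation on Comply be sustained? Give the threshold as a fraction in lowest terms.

Galen's threshold: (20−16)/(20−3) = 4/17.
Arcadia's threshold: (14−9)/(14−7) = 5/7.
4/17 < 5/7, so Arcadia binds and δ* = 5/7.

5/7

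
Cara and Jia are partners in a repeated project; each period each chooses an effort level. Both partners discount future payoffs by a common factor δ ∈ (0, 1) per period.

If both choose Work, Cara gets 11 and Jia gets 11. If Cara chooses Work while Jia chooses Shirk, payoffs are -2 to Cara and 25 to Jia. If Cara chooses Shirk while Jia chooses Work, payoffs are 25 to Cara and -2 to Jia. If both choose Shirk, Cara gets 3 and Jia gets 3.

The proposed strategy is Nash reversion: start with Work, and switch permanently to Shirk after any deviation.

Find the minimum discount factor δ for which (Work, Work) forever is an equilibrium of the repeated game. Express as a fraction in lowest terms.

Under grim trigger the critical discount factor is (T−C)/(T−P) with T = 25, C = 11, P = 3.
δ* = (25−11)/(25−3) = 14/22 = 7/11.

7/11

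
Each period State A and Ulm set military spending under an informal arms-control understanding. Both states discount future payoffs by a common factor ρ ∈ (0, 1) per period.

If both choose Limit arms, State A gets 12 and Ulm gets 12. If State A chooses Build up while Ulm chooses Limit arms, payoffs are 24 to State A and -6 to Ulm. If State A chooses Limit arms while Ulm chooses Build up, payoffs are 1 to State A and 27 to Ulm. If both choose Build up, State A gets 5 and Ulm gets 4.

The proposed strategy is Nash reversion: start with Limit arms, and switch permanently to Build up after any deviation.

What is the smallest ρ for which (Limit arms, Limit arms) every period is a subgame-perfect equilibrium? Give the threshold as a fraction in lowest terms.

15/23

For State A: deviation gain 24−12 = 12, per-period punishment loss 12−5 = 7. IC gives ρ ≥ 12/19.
For Ulm: gain 15, loss 8 per period, so ρ ≥ 15/23.
The tighter constraint is Ulm's, so cooperation needs ρ ≥ 15/23.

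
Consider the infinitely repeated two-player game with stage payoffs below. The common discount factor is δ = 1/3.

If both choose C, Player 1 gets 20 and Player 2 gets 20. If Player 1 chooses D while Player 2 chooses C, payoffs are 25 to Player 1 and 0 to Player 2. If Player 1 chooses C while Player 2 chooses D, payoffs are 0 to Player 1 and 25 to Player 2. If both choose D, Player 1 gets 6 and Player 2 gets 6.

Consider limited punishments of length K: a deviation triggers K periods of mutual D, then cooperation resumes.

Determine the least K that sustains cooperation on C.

2

No profitable deviation requires (20−6)(δ+…+δ^K) ≥ 25−20, i.e. δ+…+δ^K ≥ 5/14 ≈ 0.3571.
With δ = 1/3, the partial sums are K=1: 0.3333, K=2: 0.4444.
K = 2 is the first length at which the sum reaches 0.3571.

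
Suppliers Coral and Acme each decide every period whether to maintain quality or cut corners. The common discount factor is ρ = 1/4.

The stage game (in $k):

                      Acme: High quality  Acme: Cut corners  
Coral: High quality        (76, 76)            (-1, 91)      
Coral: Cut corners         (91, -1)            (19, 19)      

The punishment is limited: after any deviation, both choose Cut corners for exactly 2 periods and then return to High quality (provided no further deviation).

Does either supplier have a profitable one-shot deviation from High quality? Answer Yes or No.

IC: ρ+…+ρ^2 ≥ (91−76)/(76−19) = 5/19.
At ρ = 1/4: partial sum = 0.3125 ≥ 0.2632. Cooperation sustainable.

No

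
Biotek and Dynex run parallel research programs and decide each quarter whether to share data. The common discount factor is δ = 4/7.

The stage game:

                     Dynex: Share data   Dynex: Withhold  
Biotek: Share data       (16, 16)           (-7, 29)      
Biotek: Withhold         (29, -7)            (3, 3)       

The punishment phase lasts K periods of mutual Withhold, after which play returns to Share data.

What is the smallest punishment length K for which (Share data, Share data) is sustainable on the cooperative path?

Need Σ_{k=1}^{K} δ^k ≥ (29−16)/(16−3) = 1.0000 at δ = 4/7.
At K = 2 the sum is 0.8980 < 1.0000; at K = 3 it is 1.0845 ≥ 1.0000.
So the minimum punishment length is K = 3.

3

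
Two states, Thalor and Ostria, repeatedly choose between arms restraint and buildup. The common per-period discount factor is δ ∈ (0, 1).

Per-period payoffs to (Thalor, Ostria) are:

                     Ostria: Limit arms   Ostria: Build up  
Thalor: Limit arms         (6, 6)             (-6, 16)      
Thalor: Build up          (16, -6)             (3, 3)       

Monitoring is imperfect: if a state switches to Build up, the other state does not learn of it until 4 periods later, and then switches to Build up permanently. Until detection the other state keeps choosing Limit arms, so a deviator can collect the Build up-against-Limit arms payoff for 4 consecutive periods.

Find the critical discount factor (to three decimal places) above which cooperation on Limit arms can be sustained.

0.937

Deviating for the 4 undetected periods gains 16−6 = 10 per period over cooperation, then loses 6−3 = 3 per period forever once punishment starts.
Gain: 10(1 + δ + … + δ^3); loss: 3·δ^4/(1−δ).
No profitable deviation ⇔ 10(1−δ^4) ≤ 3·δ^4, i.e. δ^4 ≥ 10/(10+3) = 10/13.
Hence δ ≥ (10/13)^(1/4) ≈ 0.937.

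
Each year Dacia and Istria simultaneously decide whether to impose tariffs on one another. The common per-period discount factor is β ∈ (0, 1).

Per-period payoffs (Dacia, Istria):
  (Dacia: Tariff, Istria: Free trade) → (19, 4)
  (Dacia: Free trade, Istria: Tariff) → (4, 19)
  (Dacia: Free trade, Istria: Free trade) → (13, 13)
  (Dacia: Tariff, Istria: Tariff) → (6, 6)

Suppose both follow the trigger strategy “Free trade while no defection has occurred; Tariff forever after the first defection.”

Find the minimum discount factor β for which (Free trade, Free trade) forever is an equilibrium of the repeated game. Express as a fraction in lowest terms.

6/13

Cooperation forever yields 13 each period: 13/(1−β).
Deviating yields 19 once, then 6 forever: 19 + 6β/(1−β).
No profitable deviation requires 13/(1−β) ≥ 19 + 6β/(1−β).
Multiplying by (1−β): 13 ≥ 19(1−β) + 6β = 19 − 13β.
So 13β ≥ 6, i.e. β ≥ 6/13.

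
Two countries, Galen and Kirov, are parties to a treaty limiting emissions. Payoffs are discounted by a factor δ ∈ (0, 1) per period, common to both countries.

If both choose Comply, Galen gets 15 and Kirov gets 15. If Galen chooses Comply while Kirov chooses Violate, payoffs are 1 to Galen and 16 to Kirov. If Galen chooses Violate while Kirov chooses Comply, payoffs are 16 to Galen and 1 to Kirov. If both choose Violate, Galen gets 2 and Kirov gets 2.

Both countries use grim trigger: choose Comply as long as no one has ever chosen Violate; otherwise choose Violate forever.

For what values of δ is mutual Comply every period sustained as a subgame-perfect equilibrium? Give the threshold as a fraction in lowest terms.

Cooperation forever yields 15 each period: 15/(1−δ).
Deviating yields 16 once, then 2 forever: 16 + 2δ/(1−δ).
No profitable deviation requires 15/(1−δ) ≥ 16 + 2δ/(1−δ).
Multiplying by (1−δ): 15 ≥ 16(1−δ) + 2δ = 16 − 14δ.
So 14δ ≥ 1, i.e. δ ≥ 1/14.

1/14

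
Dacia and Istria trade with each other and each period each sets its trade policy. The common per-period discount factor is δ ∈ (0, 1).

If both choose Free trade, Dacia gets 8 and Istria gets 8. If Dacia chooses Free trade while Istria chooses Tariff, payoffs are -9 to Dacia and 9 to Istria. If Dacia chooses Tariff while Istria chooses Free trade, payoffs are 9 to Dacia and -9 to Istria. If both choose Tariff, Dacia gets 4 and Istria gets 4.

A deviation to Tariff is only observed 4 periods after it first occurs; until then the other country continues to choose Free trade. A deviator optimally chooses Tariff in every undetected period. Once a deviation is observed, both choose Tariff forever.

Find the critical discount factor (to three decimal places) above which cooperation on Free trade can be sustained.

0.669

Deviating for the 4 undetected periods gains 9−8 = 1 per period over cooperation, then loses 8−4 = 4 per period forever once punishment starts.
Gain: 1(1 + δ + … + δ^3); loss: 4·δ^4/(1−δ).
No profitable deviation ⇔ 1(1−δ^4) ≤ 4·δ^4, i.e. δ^4 ≥ 1/(1+4) = 1/5.
Hence δ ≥ (1/5)^(1/4) ≈ 0.669.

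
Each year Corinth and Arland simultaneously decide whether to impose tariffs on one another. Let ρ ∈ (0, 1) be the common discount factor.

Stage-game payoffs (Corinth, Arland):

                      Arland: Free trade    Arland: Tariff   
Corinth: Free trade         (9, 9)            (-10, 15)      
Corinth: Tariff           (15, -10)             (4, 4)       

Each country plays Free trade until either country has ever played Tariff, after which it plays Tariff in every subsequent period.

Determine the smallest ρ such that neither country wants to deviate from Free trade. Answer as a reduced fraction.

One-period gain from deviating is 15 − 9 = 6. The loss is 9 − 4 = 5 in every subsequent period, with present value 5·ρ/(1−ρ).
Deviation is unprofitable when 5·ρ/(1−ρ) ≥ 6, i.e. ρ/(1−ρ) ≥ 6/5.
Equivalently ρ ≥ 6/(6+5) = 6/11.

6/11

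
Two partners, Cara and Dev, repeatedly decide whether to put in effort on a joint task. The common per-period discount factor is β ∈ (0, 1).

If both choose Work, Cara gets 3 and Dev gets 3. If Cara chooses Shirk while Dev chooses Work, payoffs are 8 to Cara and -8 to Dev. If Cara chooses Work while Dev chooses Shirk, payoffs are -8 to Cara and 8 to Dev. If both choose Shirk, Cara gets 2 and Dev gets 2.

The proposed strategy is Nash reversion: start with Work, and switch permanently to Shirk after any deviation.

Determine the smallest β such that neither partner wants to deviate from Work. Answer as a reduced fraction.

Under grim trigger the critical discount factor is (T−C)/(T−P) with T = 8, C = 3, P = 2.
β* = (8−3)/(8−2) = 5/6.

5/6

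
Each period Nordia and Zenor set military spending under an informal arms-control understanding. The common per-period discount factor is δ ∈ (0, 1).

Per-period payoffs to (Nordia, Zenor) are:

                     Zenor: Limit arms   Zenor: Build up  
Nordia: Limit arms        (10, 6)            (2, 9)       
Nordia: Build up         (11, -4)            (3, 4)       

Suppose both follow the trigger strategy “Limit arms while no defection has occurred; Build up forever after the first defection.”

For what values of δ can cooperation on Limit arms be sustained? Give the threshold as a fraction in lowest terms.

Nordia: cooperation gives 10 each period; deviation gives 11 once then 3 forever.
  10/(1−δ) ≥ 11 + 3δ/(1−δ) ⇒ δ ≥ 1/8.
Zenor: cooperation gives 6 each period; deviation gives 9 once then 4 forever.
  δ ≥ 3/5.
Both must hold, so the binding constraint is Zenor's: δ ≥ 3/5.

3/5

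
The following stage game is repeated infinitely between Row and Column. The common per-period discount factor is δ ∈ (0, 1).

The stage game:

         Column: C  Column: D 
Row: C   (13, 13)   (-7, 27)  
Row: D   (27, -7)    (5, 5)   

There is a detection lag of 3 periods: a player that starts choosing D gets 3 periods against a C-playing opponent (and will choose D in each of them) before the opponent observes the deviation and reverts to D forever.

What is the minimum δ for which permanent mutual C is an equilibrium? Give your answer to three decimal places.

The best deviation is to choose D for all 3 undetected periods, earning 27 each, then 5 forever once detected.
Deviation value: 27(1−δ^3)/(1−δ) + 5δ^3/(1−δ); cooperation value: 13/(1−δ).
IC: 13 ≥ 27(1−δ^3) + 5δ^3 = 27 − 22δ^3.
So δ^3 ≥ 14/22 = 7/11, giving δ ≥ (7/11)^(1/3) ≈ 0.860.

0.860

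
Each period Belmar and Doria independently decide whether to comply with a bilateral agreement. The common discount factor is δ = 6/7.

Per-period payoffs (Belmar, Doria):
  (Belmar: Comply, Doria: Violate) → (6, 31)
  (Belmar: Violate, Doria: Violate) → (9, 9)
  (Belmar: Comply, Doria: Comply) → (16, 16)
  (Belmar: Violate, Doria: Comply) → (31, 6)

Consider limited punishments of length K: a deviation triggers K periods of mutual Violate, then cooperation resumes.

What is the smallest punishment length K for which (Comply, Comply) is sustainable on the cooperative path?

No profitable deviation requires (16−9)(δ+…+δ^K) ≥ 31−16, i.e. δ+…+δ^K ≥ 15/7 ≈ 2.1429.
With δ = 6/7, the partial sums are K=1: 0.8571, K=2: 1.5918, K=3: 2.2216.
K = 3 is the first length at which the sum reaches 2.1429.

3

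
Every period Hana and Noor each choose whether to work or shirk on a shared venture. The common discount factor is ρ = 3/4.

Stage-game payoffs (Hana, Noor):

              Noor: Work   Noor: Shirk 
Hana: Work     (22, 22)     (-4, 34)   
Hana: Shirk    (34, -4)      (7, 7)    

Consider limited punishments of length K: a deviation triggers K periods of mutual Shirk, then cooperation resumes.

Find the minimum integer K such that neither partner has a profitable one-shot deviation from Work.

No profitable deviation requires (22−7)(ρ+…+ρ^K) ≥ 34−22, i.e. ρ+…+ρ^K ≥ 4/5 ≈ 0.8000.
With ρ = 3/4, the partial sums are K=1: 0.7500, K=2: 1.3125.
K = 2 is the first length at which the sum reaches 0.8000.

2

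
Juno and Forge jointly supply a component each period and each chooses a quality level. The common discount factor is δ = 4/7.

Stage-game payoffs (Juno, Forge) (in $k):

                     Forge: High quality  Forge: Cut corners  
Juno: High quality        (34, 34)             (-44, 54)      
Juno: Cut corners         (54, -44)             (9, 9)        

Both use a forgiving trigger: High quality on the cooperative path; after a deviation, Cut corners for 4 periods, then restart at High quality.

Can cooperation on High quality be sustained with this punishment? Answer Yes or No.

Yes

IC: δ+…+δ^4 ≥ (54−34)/(34−9) = 4/5.
At δ = 4/7: partial sum = 1.1912 ≥ 0.8000. Cooperation sustainable.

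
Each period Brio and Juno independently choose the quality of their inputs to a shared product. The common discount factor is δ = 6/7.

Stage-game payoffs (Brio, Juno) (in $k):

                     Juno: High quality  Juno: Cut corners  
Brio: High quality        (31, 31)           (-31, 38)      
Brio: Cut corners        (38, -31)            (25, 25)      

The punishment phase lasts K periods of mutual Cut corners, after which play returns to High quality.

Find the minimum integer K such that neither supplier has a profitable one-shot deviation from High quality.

2

IC: δ(1−δ^K)/(1−δ) ≥ (38−31)/(31−25) = 7/6.
With δ = 6/7: need 1 − δ^K ≥ 7/6·(1−6/7)/(6/7), i.e. δ^K ≤ 0.8056.
Since (6/7)^1 = 0.8571 and (6/7)^2 = 0.7347, the smallest such K is 2.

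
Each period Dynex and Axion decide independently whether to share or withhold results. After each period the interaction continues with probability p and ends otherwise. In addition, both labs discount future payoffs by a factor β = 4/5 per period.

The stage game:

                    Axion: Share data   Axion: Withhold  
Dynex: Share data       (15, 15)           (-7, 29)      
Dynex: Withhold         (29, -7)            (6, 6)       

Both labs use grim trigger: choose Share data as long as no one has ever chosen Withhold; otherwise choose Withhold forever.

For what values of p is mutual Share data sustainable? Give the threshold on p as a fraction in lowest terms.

35/46

With continuation probability p and discount β, the effective per-period discount factor is βp.
Grim-trigger IC: βp ≥ (29−15)/(29−6) = 14/23.
So p ≥ (14/23)/(4/5) = 35/46.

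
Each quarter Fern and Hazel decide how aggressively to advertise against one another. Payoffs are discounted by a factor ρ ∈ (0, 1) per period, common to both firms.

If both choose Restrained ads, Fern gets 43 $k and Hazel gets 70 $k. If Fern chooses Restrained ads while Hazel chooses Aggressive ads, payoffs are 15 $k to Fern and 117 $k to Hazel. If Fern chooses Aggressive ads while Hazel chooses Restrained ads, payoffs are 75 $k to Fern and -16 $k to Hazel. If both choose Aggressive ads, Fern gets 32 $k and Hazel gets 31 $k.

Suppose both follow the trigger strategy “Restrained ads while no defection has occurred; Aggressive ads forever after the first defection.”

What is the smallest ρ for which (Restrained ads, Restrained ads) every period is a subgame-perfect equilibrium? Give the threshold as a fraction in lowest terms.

32/43

Fern: cooperation gives 43 each period; deviation gives 75 once then 32 forever.
  43/(1−ρ) ≥ 75 + 32ρ/(1−ρ) ⇒ ρ ≥ 32/43.
Hazel: cooperation gives 70 each period; deviation gives 117 once then 31 forever.
  ρ ≥ 47/86.
Both must hold, so the binding constraint is Fern's: ρ ≥ 32/43.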